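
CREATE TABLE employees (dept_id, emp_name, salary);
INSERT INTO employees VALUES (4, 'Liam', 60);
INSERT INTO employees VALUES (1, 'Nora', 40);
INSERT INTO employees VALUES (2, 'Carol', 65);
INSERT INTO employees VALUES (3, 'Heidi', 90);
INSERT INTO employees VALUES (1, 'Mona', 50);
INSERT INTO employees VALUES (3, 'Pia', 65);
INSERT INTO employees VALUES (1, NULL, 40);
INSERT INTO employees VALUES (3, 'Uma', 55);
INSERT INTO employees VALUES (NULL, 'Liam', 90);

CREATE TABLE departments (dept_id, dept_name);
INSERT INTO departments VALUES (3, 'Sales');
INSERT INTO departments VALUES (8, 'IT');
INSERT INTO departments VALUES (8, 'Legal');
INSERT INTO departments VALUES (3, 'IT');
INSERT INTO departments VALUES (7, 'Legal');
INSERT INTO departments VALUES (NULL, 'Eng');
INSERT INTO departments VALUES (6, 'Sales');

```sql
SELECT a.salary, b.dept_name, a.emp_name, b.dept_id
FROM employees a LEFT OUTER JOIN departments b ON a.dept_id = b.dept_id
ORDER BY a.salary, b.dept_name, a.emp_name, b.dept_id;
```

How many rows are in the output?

LEFT JOIN keeps every row from `employees`; unmatched rows get NULL for `departments`'s columns.
Matching on a.dept_id = b.dept_id. A NULL in a compared column never satisfies the condition.
- a row (dept_id=4): no match → kept, b columns NULL.
- a row (dept_id=1): no match → kept, b columns NULL.
- a row (dept_id=2): no match → kept, b columns NULL.
- a row (dept_id=3): matches 2 b row(s) → 2 output row(s).
- a row (dept_id=1): no match → kept, b columns NULL.
- a row (dept_id=3): matches 2 b row(s) → 2 output row(s).
- a row (dept_id=1): no match → kept, b columns NULL.
- a row (dept_id=3): matches 2 b row(s) → 2 output row(s).
- a row (dept_id=NULL): no match → kept, b columns NULL.
Total: 6 matched + 6 padded = 12 rows.

12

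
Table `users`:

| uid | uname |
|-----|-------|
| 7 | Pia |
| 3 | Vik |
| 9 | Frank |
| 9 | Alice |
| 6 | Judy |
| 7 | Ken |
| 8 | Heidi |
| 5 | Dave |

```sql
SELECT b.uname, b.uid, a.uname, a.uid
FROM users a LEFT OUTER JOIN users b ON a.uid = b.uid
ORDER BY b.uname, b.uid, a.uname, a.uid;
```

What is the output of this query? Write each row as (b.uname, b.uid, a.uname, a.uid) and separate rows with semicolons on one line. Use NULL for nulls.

(Alice, 9, Alice, 9); (Alice, 9, Frank, 9); (Dave, 5, Dave, 5); (Frank, 9, Alice, 9); (Frank, 9, Frank, 9); (Heidi, 8, Heidi, 8); (Judy, 6, Judy, 6); (Ken, 7, Ken, 7); (Ken, 7, Pia, 7); (Pia, 7, Ken, 7); (Pia, 7, Pia, 7); (Vik, 3, Vik, 3)

LEFT JOIN keeps every row from `users a`; unmatched rows get NULL for `users b`'s columns.
Matching on a.uid = b.uid.
- a row (uid=7): matches 2 b row(s) → 2 output row(s).
- a row (uid=3): matches 1 b row(s) → 1 output row(s).
- a row (uid=9): matches 2 b row(s) → 2 output row(s).
- a row (uid=9): matches 2 b row(s) → 2 output row(s).
- a row (uid=6): matches 1 b row(s) → 1 output row(s).
- a row (uid=7): matches 2 b row(s) → 2 output row(s).
- a row (uid=8): matches 1 b row(s) → 1 output row(s).
- a row (uid=5): matches 1 b row(s) → 1 output row(s).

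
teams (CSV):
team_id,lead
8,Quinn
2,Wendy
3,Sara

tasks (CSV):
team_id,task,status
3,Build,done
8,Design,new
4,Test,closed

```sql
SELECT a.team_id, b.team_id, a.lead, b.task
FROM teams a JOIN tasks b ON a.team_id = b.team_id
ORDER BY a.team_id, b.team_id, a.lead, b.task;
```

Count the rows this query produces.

2

INNER JOIN keeps only pairs where the ON condition holds.
Matching on a.team_id = b.team_id.
Matched pairs: 2.
Total: 2 rows.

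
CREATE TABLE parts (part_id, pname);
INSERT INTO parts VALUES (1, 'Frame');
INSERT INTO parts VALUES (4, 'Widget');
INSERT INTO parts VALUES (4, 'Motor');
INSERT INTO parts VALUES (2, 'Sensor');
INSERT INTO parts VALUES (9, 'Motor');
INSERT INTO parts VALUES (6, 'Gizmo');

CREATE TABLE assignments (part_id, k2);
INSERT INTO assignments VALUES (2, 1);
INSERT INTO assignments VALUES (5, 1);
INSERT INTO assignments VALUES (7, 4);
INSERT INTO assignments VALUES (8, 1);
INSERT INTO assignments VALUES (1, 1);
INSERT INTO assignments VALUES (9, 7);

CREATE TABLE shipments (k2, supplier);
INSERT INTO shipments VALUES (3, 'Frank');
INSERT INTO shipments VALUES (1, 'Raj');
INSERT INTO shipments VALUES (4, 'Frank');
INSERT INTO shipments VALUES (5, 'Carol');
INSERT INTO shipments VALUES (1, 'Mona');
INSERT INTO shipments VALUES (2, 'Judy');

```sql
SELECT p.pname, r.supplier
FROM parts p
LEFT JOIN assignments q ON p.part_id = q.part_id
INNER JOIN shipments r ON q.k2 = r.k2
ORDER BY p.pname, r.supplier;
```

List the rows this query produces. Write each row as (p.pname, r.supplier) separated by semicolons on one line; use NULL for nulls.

(Frame, Mona); (Frame, Raj); (Sensor, Mona); (Sensor, Raj)

Step 1 — p LEFT JOIN q on part_id → 6 row(s).
Then INNER JOIN `shipments r` on k2: keep only rows whose q.k2 appears in r.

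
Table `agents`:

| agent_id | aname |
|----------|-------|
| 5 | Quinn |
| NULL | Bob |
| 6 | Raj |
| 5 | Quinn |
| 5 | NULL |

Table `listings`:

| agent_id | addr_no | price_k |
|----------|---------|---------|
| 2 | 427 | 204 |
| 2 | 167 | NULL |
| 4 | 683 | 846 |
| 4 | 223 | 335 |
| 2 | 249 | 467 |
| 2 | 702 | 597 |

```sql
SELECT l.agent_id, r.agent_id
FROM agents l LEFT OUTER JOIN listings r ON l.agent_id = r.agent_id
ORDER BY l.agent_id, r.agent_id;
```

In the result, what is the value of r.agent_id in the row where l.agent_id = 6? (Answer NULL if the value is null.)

NULL

LEFT JOIN keeps every row from `agents`; unmatched rows get NULL for `listings`'s columns.
Matching on l.agent_id = r.agent_id. A NULL in a compared column never satisfies the condition.
Matched pairs: 0; unmatched l rows kept: 5.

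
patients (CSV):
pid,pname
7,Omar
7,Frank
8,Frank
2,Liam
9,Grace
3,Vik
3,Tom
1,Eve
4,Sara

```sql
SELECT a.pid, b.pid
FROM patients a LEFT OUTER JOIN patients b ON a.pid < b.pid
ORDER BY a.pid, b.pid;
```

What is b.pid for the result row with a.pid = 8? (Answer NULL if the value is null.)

LEFT JOIN keeps every row from `patients a`; unmatched rows get NULL for `patients b`'s columns.
Matching on a.pid < b.pid.
- a (pid=7) pairs with 2 row(s) of b.
- a (pid=7) pairs with 2 row(s) of b.
- a (pid=8) pairs with 1 row(s) of b.
- a (pid=2) pairs with 7 row(s) of b.
- a (pid=9) has no partner → padded with NULL.
- a (pid=3) pairs with 5 row(s) of b.
- a (pid=3) pairs with 5 row(s) of b.
- a (pid=1) pairs with 8 row(s) of b.
- a (pid=4) pairs with 4 row(s) of b.

9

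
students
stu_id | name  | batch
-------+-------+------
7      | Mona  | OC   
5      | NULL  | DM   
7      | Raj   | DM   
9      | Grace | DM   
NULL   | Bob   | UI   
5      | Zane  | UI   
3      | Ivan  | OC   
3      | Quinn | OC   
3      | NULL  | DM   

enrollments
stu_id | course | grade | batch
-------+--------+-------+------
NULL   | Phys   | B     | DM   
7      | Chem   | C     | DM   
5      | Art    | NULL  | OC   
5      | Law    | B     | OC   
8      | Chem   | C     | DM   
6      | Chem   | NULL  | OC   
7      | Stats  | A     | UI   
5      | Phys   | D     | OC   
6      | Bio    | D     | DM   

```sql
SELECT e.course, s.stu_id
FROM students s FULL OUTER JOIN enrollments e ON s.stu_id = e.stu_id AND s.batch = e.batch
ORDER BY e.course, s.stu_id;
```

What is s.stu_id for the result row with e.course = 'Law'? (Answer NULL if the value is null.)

NULL

FULL OUTER JOIN keeps every row from both sides; unmatched rows get NULL for the other side's columns.
Matching on s.stu_id = e.stu_id AND s.batch = e.batch. A NULL in a compared column never satisfies the condition.
- s[0] stu_id=7, batch=OC → no match; kept with NULLs on the e side.
- s[1] stu_id=5, batch=DM → no match; kept with NULLs on the e side.
- s[2] stu_id=7, batch=DM → 1 match(es) in e → 1 row(s).
- s[3] stu_id=9, batch=DM → no match; kept with NULLs on the e side.
- s[4] stu_id=NULL, batch=UI → no match; kept with NULLs on the e side.
- s[5] stu_id=5, batch=UI → no match; kept with NULLs on the e side.
- s[6] stu_id=3, batch=OC → no match; kept with NULLs on the e side.
- s[7] stu_id=3, batch=OC → no match; kept with NULLs on the e side.
- s[8] stu_id=3, batch=DM → no match; kept with NULLs on the e side.
- 8 row(s) from e found no s partner → padded with NULL.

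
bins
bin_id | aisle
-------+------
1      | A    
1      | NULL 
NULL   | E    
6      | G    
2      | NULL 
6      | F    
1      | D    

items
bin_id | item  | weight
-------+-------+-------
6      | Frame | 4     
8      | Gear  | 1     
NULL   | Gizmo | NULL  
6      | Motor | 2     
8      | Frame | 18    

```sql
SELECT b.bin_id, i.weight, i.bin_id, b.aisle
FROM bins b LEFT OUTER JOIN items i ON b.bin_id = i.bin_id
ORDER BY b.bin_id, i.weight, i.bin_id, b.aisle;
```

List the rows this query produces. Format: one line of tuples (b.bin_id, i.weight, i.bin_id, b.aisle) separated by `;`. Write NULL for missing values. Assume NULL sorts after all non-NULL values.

(1, NULL, NULL, A); (1, NULL, NULL, D); (1, NULL, NULL, NULL); (2, NULL, NULL, NULL); (6, 2, 6, F); (6, 2, 6, G); (6, 4, 6, F); (6, 4, 6, G); (NULL, NULL, NULL, E)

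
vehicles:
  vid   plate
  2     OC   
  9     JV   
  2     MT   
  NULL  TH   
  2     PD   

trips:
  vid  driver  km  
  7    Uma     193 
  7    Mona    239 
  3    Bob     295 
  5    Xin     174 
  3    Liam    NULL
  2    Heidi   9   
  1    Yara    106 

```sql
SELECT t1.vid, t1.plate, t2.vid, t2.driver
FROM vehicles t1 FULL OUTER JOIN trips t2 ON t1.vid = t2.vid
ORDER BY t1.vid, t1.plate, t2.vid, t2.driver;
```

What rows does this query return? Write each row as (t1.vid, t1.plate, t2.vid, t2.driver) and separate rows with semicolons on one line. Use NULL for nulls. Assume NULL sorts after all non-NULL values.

(2, MT, 2, Heidi); (2, OC, 2, Heidi); (2, PD, 2, Heidi); (9, JV, NULL, NULL); (NULL, TH, NULL, NULL); (NULL, NULL, 1, Yara); (NULL, NULL, 3, Bob); (NULL, NULL, 3, Liam); (NULL, NULL, 5, Xin); (NULL, NULL, 7, Mona); (NULL, NULL, 7, Uma)

FULL OUTER JOIN keeps every row from both sides; unmatched rows get NULL for the other side's columns.
Matching on t1.vid = t2.vid. A NULL in a compared column never satisfies the condition.
Matched pairs: 3; unmatched t1 rows kept: 2; unmatched t2 rows kept: 6.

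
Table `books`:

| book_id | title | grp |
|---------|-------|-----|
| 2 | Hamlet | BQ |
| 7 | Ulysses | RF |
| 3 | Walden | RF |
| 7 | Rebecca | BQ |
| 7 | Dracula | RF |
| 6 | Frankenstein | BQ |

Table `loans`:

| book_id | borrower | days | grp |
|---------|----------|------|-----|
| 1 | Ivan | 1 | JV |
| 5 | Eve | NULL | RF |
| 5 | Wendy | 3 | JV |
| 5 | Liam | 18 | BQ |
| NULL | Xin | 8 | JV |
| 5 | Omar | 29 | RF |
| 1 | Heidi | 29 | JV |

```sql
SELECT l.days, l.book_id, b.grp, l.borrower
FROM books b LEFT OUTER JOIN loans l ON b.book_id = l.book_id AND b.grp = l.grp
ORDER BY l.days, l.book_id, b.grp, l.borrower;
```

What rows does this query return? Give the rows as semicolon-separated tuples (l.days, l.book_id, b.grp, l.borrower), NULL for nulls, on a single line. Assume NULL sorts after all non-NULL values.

(NULL, NULL, BQ, NULL); (NULL, NULL, BQ, NULL); (NULL, NULL, BQ, NULL); (NULL, NULL, RF, NULL); (NULL, NULL, RF, NULL); (NULL, NULL, RF, NULL)

LEFT JOIN keeps every row from `books`; unmatched rows get NULL for `loans`'s columns.
Matching on b.book_id = l.book_id AND b.grp = l.grp. A NULL in a compared column never satisfies the condition.
Matched pairs: 0; unmatched b rows kept: 6.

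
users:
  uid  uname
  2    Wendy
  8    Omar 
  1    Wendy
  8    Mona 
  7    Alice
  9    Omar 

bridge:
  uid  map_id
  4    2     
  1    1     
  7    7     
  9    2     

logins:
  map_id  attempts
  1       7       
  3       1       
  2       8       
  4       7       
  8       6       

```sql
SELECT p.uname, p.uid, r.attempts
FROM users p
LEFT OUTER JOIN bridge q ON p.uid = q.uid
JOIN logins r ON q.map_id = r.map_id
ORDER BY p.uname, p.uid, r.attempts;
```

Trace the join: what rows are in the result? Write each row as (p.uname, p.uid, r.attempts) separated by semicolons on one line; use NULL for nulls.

Joins associate left-to-right: users LEFT JOIN bridge on uid gives 6 intermediate row(s).
Then INNER JOIN `logins r` on map_id: keep only rows whose q.map_id appears in r.

(Omar, 9, 8); (Wendy, 1, 7)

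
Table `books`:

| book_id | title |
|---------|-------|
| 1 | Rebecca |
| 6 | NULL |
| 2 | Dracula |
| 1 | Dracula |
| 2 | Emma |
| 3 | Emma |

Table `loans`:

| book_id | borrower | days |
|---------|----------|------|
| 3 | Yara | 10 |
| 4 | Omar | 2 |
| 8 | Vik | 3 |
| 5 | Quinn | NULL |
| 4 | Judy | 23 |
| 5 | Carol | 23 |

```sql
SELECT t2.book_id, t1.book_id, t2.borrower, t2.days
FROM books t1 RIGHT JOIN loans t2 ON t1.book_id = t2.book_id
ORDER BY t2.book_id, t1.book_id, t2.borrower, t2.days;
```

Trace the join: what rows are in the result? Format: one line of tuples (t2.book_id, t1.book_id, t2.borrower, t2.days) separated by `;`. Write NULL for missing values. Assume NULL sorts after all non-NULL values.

RIGHT JOIN keeps every row from `loans`; unmatched rows get NULL for `books`'s columns.
Matching on t1.book_id = t2.book_id.
- book_id=1: no matching t2 row.
- book_id=6: no matching t2 row.
- book_id=2: no matching t2 row.
- book_id=1: no matching t2 row.
- book_id=2: no matching t2 row.
- book_id=3: 1 matching t2 row(s), so 1 row(s) emitted.
- 5 row(s) from t2 found no t1 partner → padded with NULL.
After projecting and ordering:
t2.book_id | t1.book_id | t2.borrower | t2.days
3 | 3 | Yara | 10
4 | NULL | Judy | 23
4 | NULL | Omar | 2
5 | NULL | Carol | 23
5 | NULL | Quinn | NULL
8 | NULL | Vik | 3

(3, 3, Yara, 10); (4, NULL, Judy, 23); (4, NULL, Omar, 2); (5, NULL, Carol, 23); (5, NULL, Quinn, NULL); (8, NULL, Vik, 3)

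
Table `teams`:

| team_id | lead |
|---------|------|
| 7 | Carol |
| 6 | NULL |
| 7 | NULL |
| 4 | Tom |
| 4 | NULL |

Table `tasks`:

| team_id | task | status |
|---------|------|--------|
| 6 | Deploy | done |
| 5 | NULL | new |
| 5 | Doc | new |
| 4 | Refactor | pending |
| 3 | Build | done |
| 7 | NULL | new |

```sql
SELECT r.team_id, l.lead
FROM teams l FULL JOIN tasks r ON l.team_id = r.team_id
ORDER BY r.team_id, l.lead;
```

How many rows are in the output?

8

FULL OUTER JOIN keeps every row from both sides; unmatched rows get NULL for the other side's columns.
Matching on l.team_id = r.team_id.
Matched pairs: 5; unmatched l rows kept: 0; unmatched r rows kept: 3.
Total: 5 matched + 3 padded = 8 rows.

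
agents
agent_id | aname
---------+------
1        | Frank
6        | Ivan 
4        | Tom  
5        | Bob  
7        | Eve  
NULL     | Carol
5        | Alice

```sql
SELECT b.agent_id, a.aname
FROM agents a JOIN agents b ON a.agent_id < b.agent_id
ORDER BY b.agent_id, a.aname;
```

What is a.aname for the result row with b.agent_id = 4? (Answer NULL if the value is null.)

Frank

INNER JOIN keeps only pairs where the ON condition holds.
Matching on a.agent_id < b.agent_id. A NULL in a compared column never satisfies the condition.
- a row (agent_id=1): matches 5 b row(s) → 5 output row(s).
- a row (agent_id=6): matches 1 b row(s) → 1 output row(s).
- a row (agent_id=4): matches 4 b row(s) → 4 output row(s).
- a row (agent_id=5): matches 2 b row(s) → 2 output row(s).
- a row (agent_id=7): no match → dropped.
- a row (agent_id=NULL): no match → dropped.
- a row (agent_id=5): matches 2 b row(s) → 2 output row(s).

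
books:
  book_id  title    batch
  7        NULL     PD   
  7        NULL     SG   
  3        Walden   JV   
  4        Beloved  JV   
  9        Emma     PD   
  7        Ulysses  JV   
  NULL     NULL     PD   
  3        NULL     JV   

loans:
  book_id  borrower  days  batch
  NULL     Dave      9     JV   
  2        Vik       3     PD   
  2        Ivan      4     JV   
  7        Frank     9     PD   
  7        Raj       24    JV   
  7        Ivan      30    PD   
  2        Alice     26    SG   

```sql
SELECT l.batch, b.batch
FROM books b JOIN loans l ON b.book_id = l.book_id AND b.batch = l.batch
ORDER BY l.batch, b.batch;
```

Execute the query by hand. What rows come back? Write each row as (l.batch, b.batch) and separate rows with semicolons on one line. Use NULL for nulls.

(JV, JV); (PD, PD); (PD, PD)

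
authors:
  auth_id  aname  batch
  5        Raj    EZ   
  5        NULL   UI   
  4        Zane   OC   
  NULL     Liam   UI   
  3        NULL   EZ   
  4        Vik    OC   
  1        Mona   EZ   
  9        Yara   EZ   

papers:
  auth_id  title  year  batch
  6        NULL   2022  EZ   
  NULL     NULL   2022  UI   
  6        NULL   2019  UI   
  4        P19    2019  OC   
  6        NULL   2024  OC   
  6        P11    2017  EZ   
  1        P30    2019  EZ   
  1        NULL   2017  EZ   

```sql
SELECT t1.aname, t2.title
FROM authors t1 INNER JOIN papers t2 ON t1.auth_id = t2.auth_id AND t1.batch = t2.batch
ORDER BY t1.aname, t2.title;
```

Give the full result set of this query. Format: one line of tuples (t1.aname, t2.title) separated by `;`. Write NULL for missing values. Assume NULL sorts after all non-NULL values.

INNER JOIN keeps only pairs where the ON condition holds.
Matching on t1.auth_id = t2.auth_id AND t1.batch = t2.batch. A NULL in a compared column never satisfies the condition.
- auth_id=5, batch=EZ: no matching t2 row, dropped.
- auth_id=5, batch=UI: no matching t2 row, dropped.
- auth_id=4, batch=OC: 1 matching t2 row(s), so 1 row(s) emitted.
- auth_id=NULL, batch=UI: no matching t2 row, dropped.
- auth_id=3, batch=EZ: no matching t2 row, dropped.
- auth_id=4, batch=OC: 1 matching t2 row(s), so 1 row(s) emitted.
- auth_id=1, batch=EZ: 2 matching t2 row(s), so 2 row(s) emitted.
- auth_id=9, batch=EZ: no matching t2 row, dropped.
After projecting and ordering:
t1.aname | t2.title
Mona | P30
Mona | NULL
Vik | P19
Zane | P19

(Mona, P30); (Mona, NULL); (Vik, P19); (Zane, P19)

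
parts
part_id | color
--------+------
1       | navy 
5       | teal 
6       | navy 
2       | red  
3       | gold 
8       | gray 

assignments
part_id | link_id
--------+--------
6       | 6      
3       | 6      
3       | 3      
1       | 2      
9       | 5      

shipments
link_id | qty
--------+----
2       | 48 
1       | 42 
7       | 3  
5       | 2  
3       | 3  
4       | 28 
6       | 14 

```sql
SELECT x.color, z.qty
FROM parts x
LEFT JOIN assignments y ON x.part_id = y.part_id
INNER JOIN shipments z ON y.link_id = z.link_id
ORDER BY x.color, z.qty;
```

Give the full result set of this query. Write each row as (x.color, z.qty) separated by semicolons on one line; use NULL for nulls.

Step 1 — x LEFT JOIN y on part_id → 7 row(s).
Then INNER JOIN `shipments z` on link_id: keep only rows whose y.link_id appears in z.

(gold, 3); (gold, 14); (navy, 14); (navy, 48)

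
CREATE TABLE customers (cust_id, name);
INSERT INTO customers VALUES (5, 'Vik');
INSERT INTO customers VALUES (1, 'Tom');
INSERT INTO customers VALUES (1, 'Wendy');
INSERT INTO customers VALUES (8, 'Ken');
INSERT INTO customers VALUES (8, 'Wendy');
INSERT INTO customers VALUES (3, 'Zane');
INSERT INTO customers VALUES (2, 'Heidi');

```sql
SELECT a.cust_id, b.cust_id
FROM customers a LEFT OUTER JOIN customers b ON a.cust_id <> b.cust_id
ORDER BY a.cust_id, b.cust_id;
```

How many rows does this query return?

38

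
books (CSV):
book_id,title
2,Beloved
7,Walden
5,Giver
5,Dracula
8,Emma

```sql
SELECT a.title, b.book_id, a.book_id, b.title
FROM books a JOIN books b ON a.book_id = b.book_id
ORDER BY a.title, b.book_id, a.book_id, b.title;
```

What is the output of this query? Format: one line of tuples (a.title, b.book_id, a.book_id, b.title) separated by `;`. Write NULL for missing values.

(Beloved, 2, 2, Beloved); (Dracula, 5, 5, Dracula); (Dracula, 5, 5, Giver); (Emma, 8, 8, Emma); (Giver, 5, 5, Dracula); (Giver, 5, 5, Giver); (Walden, 7, 7, Walden)

INNER JOIN keeps only pairs where the ON condition holds.
Matching on a.book_id = b.book_id.
- book_id=2: 1 matching b row(s), so 1 row(s) emitted.
- book_id=7: 1 matching b row(s), so 1 row(s) emitted.
- book_id=5: 2 matching b row(s), so 2 row(s) emitted.
- book_id=5: 2 matching b row(s), so 2 row(s) emitted.
- book_id=8: 1 matching b row(s), so 1 row(s) emitted.
After projecting and ordering:
a.title | b.book_id | a.book_id | b.title
Beloved | 2 | 2 | Beloved
Dracula | 5 | 5 | Dracula
Dracula | 5 | 5 | Giver
Emma | 8 | 8 | Emma
Giver | 5 | 5 | Dracula
Giver | 5 | 5 | Giver
Walden | 7 | 7 | Walden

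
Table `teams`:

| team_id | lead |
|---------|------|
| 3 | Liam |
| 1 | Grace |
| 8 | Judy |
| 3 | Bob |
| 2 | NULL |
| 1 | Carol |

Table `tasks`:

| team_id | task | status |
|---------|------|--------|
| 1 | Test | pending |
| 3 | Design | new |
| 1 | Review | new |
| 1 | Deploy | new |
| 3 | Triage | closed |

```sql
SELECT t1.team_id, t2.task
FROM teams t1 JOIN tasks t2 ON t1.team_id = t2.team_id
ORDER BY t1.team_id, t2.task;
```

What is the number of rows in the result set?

10

INNER JOIN keeps only pairs where the ON condition holds.
Matching on t1.team_id = t2.team_id.
- t1[0] team_id=3 → 2 match(es) in t2 → 2 row(s).
- t1[1] team_id=1 → 3 match(es) in t2 → 3 row(s).
- t1[2] team_id=8 → no match; dropped.
- t1[3] team_id=3 → 2 match(es) in t2 → 2 row(s).
- t1[4] team_id=2 → no match; dropped.
- t1[5] team_id=1 → 3 match(es) in t2 → 3 row(s).
Total: 10 rows.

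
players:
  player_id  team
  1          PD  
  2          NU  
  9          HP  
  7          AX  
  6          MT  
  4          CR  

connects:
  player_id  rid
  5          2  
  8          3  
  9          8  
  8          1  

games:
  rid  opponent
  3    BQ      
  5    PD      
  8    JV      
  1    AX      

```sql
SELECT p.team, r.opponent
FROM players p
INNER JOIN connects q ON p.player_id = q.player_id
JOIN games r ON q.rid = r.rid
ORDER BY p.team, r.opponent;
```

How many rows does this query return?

Step 1 — p INNER JOIN q on player_id → 1 row(s).
Then INNER JOIN `games r` on rid: keep only rows whose q.rid appears in r.
Result: 1 row(s).

1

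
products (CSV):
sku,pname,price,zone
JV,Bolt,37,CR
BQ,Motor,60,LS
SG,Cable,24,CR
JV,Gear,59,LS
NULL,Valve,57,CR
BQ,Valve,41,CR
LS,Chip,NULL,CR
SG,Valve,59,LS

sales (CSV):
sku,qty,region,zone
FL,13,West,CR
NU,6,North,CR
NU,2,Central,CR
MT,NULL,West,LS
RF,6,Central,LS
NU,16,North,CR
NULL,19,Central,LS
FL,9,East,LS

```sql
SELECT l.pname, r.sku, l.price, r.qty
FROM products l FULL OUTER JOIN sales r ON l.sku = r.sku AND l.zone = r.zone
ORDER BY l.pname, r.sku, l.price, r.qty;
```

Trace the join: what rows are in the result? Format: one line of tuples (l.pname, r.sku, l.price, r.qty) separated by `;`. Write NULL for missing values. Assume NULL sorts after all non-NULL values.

FULL OUTER JOIN keeps every row from both sides; unmatched rows get NULL for the other side's columns.
Matching on l.sku = r.sku AND l.zone = r.zone. A NULL in a compared column never satisfies the condition.
- l row (sku=JV, zone=CR): no match → kept, r columns NULL.
- l row (sku=BQ, zone=LS): no match → kept, r columns NULL.
- l row (sku=SG, zone=CR): no match → kept, r columns NULL.
- l row (sku=JV, zone=LS): no match → kept, r columns NULL.
- l row (sku=NULL, zone=CR): no match → kept, r columns NULL.
- l row (sku=BQ, zone=CR): no match → kept, r columns NULL.
- l row (sku=LS, zone=CR): no match → kept, r columns NULL.
- l row (sku=SG, zone=LS): no match → kept, r columns NULL.
- 8 r row(s) had no l match → kept, l columns NULL.

(Bolt, NULL, 37, NULL); (Cable, NULL, 24, NULL); (Chip, NULL, NULL, NULL); (Gear, NULL, 59, NULL); (Motor, NULL, 60, NULL); (Valve, NULL, 41, NULL); (Valve, NULL, 57, NULL); (Valve, NULL, 59, NULL); (NULL, FL, NULL, 9); (NULL, FL, NULL, 13); (NULL, MT, NULL, NULL); (NULL, NU, NULL, 2); (NULL, NU, NULL, 6); (NULL, NU, NULL, 16); (NULL, RF, NULL, 6); (NULL, NULL, NULL, 19)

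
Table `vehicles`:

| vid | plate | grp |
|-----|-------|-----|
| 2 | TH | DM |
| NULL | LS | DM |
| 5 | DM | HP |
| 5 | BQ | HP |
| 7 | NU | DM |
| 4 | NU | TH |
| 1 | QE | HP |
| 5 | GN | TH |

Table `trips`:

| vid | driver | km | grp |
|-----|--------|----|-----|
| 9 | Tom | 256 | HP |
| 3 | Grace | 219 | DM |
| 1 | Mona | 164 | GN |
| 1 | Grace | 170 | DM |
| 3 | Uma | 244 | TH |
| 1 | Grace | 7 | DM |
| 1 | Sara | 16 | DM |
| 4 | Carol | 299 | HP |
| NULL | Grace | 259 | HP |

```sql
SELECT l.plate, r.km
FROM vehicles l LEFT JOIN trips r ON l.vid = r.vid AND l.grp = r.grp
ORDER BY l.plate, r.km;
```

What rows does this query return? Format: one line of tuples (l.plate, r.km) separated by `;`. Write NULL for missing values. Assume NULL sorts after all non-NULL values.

(BQ, NULL); (DM, NULL); (GN, NULL); (LS, NULL); (NU, NULL); (NU, NULL); (QE, NULL); (TH, NULL)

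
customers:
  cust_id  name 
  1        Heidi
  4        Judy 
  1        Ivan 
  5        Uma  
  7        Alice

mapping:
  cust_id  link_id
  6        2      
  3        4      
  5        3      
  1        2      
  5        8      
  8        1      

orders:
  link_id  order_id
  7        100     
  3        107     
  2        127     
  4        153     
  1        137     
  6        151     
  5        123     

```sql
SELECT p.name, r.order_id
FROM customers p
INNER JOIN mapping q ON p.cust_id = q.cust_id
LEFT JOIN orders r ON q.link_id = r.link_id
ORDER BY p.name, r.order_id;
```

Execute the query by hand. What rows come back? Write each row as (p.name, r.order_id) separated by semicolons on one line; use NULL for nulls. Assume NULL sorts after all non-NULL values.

Step 1 — p INNER JOIN q on cust_id → 4 row(s).
Then LEFT JOIN `orders r` on link_id: each of those 4 rows is kept; rows whose q.link_id has no match in r get NULL for r's columns.

(Heidi, 127); (Ivan, 127); (Uma, 107); (Uma, NULL)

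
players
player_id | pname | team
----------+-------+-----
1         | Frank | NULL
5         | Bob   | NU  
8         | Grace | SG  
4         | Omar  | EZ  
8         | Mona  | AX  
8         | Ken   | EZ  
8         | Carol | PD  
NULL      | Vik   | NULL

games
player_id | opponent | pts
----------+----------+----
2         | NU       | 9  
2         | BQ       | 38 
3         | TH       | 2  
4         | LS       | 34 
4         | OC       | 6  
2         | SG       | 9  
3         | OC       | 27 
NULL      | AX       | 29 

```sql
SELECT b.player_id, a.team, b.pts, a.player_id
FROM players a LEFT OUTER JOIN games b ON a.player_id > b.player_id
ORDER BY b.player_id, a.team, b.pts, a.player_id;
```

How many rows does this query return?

LEFT JOIN keeps every row from `players`; unmatched rows get NULL for `games`'s columns.
Matching on a.player_id > b.player_id. A NULL in a compared column never satisfies the condition.
Matched pairs: 40; unmatched a rows kept: 2.
Total: 40 matched + 2 padded = 42 rows.

42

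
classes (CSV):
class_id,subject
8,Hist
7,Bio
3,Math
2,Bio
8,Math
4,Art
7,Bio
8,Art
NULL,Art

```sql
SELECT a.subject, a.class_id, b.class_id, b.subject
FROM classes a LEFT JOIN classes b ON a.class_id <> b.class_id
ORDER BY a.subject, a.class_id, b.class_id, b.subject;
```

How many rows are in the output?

49

LEFT JOIN keeps every row from `classes a`; unmatched rows get NULL for `classes b`'s columns.
Matching on a.class_id <> b.class_id. A NULL in a compared column never satisfies the condition.
Matched pairs: 48; unmatched a rows kept: 1.
Total: 48 matched + 1 padded = 49 rows.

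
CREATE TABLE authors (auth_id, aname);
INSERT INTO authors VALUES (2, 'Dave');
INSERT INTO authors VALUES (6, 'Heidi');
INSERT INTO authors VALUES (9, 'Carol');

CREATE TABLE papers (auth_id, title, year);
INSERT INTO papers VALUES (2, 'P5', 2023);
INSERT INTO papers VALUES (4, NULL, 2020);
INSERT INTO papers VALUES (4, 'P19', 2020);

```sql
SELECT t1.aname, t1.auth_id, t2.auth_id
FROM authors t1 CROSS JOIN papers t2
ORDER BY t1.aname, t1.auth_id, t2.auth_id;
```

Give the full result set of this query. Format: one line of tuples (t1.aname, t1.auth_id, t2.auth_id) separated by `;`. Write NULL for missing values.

CROSS JOIN pairs every row of `authors` with every row of `papers`: 3 × 3 = 9 rows.
After projecting and ordering:
t1.aname | t1.auth_id | t2.auth_id
Carol | 9 | 2
Carol | 9 | 4
Carol | 9 | 4
Dave | 2 | 2
Dave | 2 | 4
Dave | 2 | 4
Heidi | 6 | 2
Heidi | 6 | 4
Heidi | 6 | 4

(Carol, 9, 2); (Carol, 9, 4); (Carol, 9, 4); (Dave, 2, 2); (Dave, 2, 4); (Dave, 2, 4); (Heidi, 6, 2); (Heidi, 6, 4); (Heidi, 6, 4)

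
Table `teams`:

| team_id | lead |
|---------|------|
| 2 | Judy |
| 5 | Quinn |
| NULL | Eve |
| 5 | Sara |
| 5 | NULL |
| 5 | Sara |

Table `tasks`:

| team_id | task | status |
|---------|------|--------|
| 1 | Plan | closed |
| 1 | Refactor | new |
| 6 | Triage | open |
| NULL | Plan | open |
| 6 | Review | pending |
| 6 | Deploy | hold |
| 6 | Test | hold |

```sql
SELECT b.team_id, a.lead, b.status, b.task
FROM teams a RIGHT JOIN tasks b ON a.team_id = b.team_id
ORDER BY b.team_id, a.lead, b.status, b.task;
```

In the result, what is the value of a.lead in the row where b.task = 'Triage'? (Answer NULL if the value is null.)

NULL

RIGHT JOIN keeps every row from `tasks`; unmatched rows get NULL for `teams`'s columns.
Matching on a.team_id = b.team_id. A NULL in a compared column never satisfies the condition.
- team_id=2: no matching b row.
- team_id=5: no matching b row.
- team_id=NULL: no matching b row.
- team_id=5: no matching b row.
- team_id=5: no matching b row.
- team_id=5: no matching b row.
- 7 b row(s) had no a match → kept, a columns NULL.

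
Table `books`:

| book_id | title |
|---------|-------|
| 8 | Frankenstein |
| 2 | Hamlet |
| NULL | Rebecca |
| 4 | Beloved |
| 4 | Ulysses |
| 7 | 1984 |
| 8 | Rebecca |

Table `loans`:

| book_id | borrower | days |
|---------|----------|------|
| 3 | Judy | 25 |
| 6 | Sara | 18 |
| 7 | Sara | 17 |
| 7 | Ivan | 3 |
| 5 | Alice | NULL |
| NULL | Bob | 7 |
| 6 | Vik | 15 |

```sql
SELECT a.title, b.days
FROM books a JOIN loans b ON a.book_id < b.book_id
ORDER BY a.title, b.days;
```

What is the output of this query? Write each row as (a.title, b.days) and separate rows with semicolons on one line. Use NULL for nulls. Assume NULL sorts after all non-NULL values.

(Beloved, 3); (Beloved, 15); (Beloved, 17); (Beloved, 18); (Beloved, NULL); (Hamlet, 3); (Hamlet, 15); (Hamlet, 17); (Hamlet, 18); (Hamlet, 25); (Hamlet, NULL); (Ulysses, 3); (Ulysses, 15); (Ulysses, 17); (Ulysses, 18); (Ulysses, NULL)

INNER JOIN keeps only pairs where the ON condition holds.
Matching on a.book_id < b.book_id. A NULL in a compared column never satisfies the condition.
- a[0] book_id=8 → no match; dropped.
- a[1] book_id=2 → 6 match(es) in b → 6 row(s).
- a[2] book_id=NULL → no match; dropped.
- a[3] book_id=4 → 5 match(es) in b → 5 row(s).
- a[4] book_id=4 → 5 match(es) in b → 5 row(s).
- a[5] book_id=7 → no match; dropped.
- a[6] book_id=8 → no match; dropped.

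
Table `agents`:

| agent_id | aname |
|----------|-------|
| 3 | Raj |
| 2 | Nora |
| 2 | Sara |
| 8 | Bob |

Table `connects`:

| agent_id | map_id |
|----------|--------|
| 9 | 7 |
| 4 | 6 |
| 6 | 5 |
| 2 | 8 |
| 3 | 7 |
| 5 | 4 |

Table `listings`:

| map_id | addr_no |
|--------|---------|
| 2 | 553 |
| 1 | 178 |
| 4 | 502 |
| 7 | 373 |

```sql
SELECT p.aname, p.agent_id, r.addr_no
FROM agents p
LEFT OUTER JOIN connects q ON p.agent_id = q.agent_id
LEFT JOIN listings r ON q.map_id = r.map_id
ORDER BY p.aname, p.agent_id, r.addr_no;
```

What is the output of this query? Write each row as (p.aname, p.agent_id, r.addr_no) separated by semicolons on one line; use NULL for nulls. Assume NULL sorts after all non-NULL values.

(Bob, 8, NULL); (Nora, 2, NULL); (Raj, 3, 373); (Sara, 2, NULL)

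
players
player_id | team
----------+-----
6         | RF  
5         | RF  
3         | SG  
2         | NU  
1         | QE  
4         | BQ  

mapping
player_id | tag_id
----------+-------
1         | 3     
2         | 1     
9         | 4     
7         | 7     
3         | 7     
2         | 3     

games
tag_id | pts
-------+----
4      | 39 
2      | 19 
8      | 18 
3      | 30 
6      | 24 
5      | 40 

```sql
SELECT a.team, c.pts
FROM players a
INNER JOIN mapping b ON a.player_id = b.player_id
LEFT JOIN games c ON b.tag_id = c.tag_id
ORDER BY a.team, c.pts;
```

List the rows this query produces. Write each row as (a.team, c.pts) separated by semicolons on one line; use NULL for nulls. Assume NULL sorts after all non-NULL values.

(NU, 30); (NU, NULL); (QE, 30); (SG, NULL)

Step 1 — a INNER JOIN b on player_id → 4 row(s).
Then LEFT JOIN `games c` on tag_id: each of those 4 rows is kept; rows whose b.tag_id has no match in c get NULL for c's columns.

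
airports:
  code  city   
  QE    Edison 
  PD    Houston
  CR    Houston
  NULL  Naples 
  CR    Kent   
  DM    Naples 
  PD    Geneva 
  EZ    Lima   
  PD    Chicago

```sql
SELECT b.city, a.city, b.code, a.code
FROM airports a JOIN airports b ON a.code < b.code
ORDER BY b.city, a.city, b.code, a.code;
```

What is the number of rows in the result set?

24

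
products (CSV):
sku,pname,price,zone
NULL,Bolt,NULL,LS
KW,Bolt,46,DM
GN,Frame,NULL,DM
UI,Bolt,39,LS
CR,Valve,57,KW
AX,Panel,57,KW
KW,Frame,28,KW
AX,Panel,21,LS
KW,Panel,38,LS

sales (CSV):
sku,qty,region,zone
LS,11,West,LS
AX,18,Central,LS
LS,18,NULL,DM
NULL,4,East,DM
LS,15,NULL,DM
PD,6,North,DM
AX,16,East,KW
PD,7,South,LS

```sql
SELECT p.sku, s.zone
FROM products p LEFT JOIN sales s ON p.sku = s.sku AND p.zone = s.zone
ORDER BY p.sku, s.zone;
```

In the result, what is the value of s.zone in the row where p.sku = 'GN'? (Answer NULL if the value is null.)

NULL

LEFT JOIN keeps every row from `products`; unmatched rows get NULL for `sales`'s columns.
Matching on p.sku = s.sku AND p.zone = s.zone. A NULL in a compared column never satisfies the condition.
- sku=NULL, zone=LS: no s row matches, row kept with s columns NULL.
- sku=KW, zone=DM: no s row matches, row kept with s columns NULL.
- sku=GN, zone=DM: no s row matches, row kept with s columns NULL.
- sku=UI, zone=LS: no s row matches, row kept with s columns NULL.
- sku=CR, zone=KW: no s row matches, row kept with s columns NULL.
- sku=AX, zone=KW: 1 matching s row(s), so 1 row(s) emitted.
- sku=KW, zone=KW: no s row matches, row kept with s columns NULL.
- sku=AX, zone=LS: 1 matching s row(s), so 1 row(s) emitted.
- sku=KW, zone=LS: no s row matches, row kept with s columns NULL.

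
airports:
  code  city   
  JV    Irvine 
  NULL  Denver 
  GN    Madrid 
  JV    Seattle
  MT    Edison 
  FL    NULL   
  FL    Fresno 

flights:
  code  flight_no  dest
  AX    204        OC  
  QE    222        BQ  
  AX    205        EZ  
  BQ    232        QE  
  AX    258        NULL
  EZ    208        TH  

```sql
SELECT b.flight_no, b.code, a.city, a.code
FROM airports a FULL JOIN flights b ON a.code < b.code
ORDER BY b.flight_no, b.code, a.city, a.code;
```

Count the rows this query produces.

12

FULL OUTER JOIN keeps every row from both sides; unmatched rows get NULL for the other side's columns.
Matching on a.code < b.code. A NULL in a compared column never satisfies the condition.
- a[0] code=JV → 1 match(es) in b → 1 row(s).
- a[1] code=NULL → no match; kept with NULLs on the b side.
- a[2] code=GN → 1 match(es) in b → 1 row(s).
- a[3] code=JV → 1 match(es) in b → 1 row(s).
- a[4] code=MT → 1 match(es) in b → 1 row(s).
- a[5] code=FL → 1 match(es) in b → 1 row(s).
- a[6] code=FL → 1 match(es) in b → 1 row(s).
- plus 5 unmatched b row(s), each kept with NULL a columns.
Total: 6 matched + 6 padded = 12 rows.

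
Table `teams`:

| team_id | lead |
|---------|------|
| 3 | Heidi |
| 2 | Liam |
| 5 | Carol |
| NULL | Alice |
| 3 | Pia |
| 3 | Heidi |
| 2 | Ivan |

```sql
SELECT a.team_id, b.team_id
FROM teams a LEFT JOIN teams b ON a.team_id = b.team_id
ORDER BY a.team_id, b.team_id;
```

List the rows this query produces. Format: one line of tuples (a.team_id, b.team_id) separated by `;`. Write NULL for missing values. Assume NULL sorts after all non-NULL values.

(2, 2); (2, 2); (2, 2); (2, 2); (3, 3); (3, 3); (3, 3); (3, 3); (3, 3); (3, 3); (3, 3); (3, 3); (3, 3); (5, 5); (NULL, NULL)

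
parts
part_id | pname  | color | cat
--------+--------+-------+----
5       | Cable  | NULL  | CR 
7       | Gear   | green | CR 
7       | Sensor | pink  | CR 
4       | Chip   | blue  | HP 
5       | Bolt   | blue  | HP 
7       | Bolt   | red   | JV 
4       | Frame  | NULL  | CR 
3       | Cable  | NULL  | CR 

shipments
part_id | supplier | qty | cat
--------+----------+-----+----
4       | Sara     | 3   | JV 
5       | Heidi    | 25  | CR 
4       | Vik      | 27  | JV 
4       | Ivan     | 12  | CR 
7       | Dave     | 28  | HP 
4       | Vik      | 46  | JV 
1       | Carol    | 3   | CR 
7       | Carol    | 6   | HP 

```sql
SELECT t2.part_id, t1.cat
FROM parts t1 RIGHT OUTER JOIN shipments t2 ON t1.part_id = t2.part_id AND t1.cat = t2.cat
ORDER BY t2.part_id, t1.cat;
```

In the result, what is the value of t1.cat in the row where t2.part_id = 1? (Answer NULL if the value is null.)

NULL

RIGHT JOIN keeps every row from `shipments`; unmatched rows get NULL for `parts`'s columns.
Matching on t1.part_id = t2.part_id AND t1.cat = t2.cat.
Matched pairs: 2; unmatched t2 rows kept: 6.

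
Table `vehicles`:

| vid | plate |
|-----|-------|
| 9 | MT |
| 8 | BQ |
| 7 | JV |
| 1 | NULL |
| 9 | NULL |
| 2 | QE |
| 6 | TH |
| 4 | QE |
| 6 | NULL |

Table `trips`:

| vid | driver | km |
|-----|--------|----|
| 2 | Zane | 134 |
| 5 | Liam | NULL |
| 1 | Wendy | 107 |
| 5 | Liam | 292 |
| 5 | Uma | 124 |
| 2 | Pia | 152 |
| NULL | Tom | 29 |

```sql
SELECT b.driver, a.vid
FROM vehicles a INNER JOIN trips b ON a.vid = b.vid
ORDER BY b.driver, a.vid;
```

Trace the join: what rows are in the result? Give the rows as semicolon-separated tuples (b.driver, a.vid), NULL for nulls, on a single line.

INNER JOIN keeps only pairs where the ON condition holds.
Matching on a.vid = b.vid. A NULL in a compared column never satisfies the condition.
- a (vid=9) has no partner → excluded.
- a (vid=8) has no partner → excluded.
- a (vid=7) has no partner → excluded.
- a (vid=1) pairs with 1 row(s) of b.
- a (vid=9) has no partner → excluded.
- a (vid=2) pairs with 2 row(s) of b.
- a (vid=6) has no partner → excluded.
- a (vid=4) has no partner → excluded.
- a (vid=6) has no partner → excluded.
After projecting and ordering:
b.driver | a.vid
Pia | 2
Wendy | 1
Zane | 2

(Pia, 2); (Wendy, 1); (Zane, 2)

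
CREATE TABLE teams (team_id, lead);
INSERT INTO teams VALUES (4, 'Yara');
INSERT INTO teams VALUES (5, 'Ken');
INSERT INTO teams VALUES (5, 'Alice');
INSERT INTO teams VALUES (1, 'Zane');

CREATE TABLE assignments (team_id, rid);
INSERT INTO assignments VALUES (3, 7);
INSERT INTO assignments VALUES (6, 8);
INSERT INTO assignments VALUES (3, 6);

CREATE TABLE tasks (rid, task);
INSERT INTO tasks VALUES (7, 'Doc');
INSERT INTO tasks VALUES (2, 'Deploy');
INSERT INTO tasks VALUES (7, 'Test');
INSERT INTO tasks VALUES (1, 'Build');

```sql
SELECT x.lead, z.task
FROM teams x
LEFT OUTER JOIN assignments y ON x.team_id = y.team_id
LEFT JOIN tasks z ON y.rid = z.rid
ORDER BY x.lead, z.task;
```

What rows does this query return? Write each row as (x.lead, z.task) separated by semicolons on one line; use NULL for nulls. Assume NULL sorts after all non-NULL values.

Evaluate left to right. First `teams x LEFT JOIN assignments y` on team_id: 4 row(s).
Then LEFT JOIN `tasks z` on rid: each of those 4 rows is kept; rows whose y.rid has no match in z get NULL for z's columns.

(Alice, NULL); (Ken, NULL); (Yara, NULL); (Zane, NULL)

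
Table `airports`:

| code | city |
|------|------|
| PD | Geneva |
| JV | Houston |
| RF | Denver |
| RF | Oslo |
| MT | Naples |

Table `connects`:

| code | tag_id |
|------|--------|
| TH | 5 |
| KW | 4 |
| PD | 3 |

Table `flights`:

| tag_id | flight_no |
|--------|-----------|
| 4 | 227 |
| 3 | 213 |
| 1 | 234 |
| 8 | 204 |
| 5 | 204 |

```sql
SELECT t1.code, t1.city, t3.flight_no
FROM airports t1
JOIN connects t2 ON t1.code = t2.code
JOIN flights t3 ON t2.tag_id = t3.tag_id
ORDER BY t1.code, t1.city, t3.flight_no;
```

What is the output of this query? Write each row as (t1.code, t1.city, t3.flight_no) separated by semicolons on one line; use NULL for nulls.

(PD, Geneva, 213)

Joins associate left-to-right: airports INNER JOIN connects on code gives 1 intermediate row(s).
Then INNER JOIN `flights t3` on tag_id: keep only rows whose t2.tag_id appears in t3.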